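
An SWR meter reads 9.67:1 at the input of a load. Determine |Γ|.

|Γ| ≈ 0.813

|Γ| = (S − 1)/(S + 1) = (9.67 − 1)/(9.67 + 1) = 8.67/10.7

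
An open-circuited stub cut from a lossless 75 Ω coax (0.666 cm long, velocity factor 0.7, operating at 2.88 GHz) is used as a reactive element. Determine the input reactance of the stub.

λ = v/f = 0.7·c / 2.88 GHz = 0.0729 m
βl = 2π·l/λ = 2π × 0.0913 = 32.9°
tan(βl) = 0.646
For an open-circuited stub, Z_in = −jZ_0·cot(βl) = −jZ_0/tan(βl)

X_in ≈ -116 Ω (capacitive)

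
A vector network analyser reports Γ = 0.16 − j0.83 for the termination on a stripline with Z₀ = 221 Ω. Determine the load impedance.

Z_L ≈ 45.2 − j263 Ω

Z_L = Z_0·(1 + Γ)/(1 − Γ) = 221·(1.16 − j0.83)/(0.84 + j0.83)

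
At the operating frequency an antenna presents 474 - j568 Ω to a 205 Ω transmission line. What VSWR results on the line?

VSWR ≈ 5.9

Γ = (Z_L − Z_0)/(Z_L + Z_0) = (269 − j568)/(679 − j568)
|Γ| = 628/885 = 0.71
VSWR = (1 + |Γ|)/(1 − |Γ|) = 1.71/0.29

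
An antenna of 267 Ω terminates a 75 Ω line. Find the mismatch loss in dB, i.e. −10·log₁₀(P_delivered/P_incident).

mismatch loss ≈ 1.64 dB

Γ = (267 − 75)/(267 + 75) = 0.561
|Γ|² = 0.315, so P_del/P_inc = 1 − |Γ|² = 0.685
ML = −10·log₁₀(1 − |Γ|²)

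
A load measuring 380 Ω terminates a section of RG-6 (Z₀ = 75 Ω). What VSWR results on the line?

VSWR ≈ 5.07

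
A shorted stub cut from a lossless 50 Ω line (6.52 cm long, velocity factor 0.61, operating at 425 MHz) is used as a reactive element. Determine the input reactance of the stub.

λ = v/f = 0.61·c / 425 MHz = 0.431 m
βl = 2π·l/λ = 2π × 0.151 = 54.5°
tan(βl) = 1.4
For a shorted stub, Z_in = jZ_0·tan(βl)

X_in ≈ 70.1 Ω (inductive)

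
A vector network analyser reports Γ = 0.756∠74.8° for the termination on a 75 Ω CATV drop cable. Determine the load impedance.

Z_L ≈ 27.3 + j93.1 Ω

Z_L = Z_0·(1 + Γ)/(1 − Γ) = 75·(1.2 + j0.73)/(0.802 − j0.73)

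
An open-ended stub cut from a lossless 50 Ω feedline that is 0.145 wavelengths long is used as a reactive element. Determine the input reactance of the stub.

βl = 2π × 0.145 = 52.2°
tan(βl) = 1.29
For an open-ended stub, Z_in = −jZ_0·cot(βl) = −jZ_0/tan(βl)

X_in ≈ -38.8 Ω (capacitive)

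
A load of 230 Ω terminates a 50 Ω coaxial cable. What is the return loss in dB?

Γ = (230 − 50)/(230 + 50) = 0.643
RL = −20·log₁₀|Γ| = −20·log₁₀(0.643)

RL ≈ 3.84 dB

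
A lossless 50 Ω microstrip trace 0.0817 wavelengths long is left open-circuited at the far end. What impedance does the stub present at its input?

Z_in ≈ −j88.7 Ω

βl = 2π × 0.0817 = 29.4°
tan(βl) = 0.564
For an open-circuited stub, Z_in = −jZ_0·cot(βl) = −jZ_0/tan(βl)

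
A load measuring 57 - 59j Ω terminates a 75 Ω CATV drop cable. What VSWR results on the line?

VSWR ≈ 2.49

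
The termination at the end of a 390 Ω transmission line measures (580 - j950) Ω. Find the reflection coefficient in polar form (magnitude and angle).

Γ ≈ 0.714 ∠ -34.3°

Γ = (Z_L − Z_0)/(Z_L + Z_0) = (190 − j950)/(970 − j950)
|Γ| = 969/1360 = 0.714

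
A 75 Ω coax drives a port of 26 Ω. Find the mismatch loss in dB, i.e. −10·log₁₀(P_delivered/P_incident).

Γ = (26 − 75)/(26 + 75) = -0.485
|Γ|² = 0.235, so P_del/P_inc = 1 − |Γ|² = 0.765
ML = −10·log₁₀(1 − |Γ|²)

mismatch loss ≈ 1.17 dB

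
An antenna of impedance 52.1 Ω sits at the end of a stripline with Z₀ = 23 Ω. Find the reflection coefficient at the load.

Γ = 0.387

Γ = (Z_L − Z_0)/(Z_L + Z_0) = (52.1 − 23)/(52.1 + 23) = 29.1/75.1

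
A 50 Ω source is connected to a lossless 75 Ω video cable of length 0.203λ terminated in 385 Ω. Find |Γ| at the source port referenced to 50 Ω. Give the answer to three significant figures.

βl = 2π × 0.203 = 73.1°
tan(βl) = 3.29
Z_in = Z_0·(Z_L + jZ_0·tanβl)/(Z_0 + jZ_L·tanβl) = 15.9 − j21.9 Ω
Γ_s = (Z_in − Z_s)/(Z_in + Z_s) = (-34.1 − j21.9)/(65.9 − j21.9), |Γ_s| = 0.583

|Γ| ≈ 0.583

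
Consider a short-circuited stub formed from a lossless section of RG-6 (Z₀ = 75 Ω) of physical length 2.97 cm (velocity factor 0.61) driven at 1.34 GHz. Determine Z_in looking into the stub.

λ = v/f = 0.61·c / 1.34 GHz = 0.137 m
βl = 2π·l/λ = 2π × 0.217 = 78.3°
tan(βl) = 4.83
For a short-circuited stub, Z_in = jZ_0·tan(βl)

Z_in ≈ +j362 Ω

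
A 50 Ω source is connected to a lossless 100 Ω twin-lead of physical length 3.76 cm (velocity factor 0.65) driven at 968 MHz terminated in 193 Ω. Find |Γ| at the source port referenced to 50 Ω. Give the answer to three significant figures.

λ = v/f = 0.65·c / 968 MHz = 0.201 m
βl = 2π·l/λ = 2π × 0.187 = 67.2°
tan(βl) = 2.38
Z_in = Z_0·(Z_L + jZ_0·tanβl)/(Z_0 + jZ_L·tanβl) = 58.2 − j29.4 Ω
Γ_s = (Z_in − Z_s)/(Z_in + Z_s) = (8.21 − j29.4)/(108 − j29.4), |Γ_s| = 0.272

|Γ| ≈ 0.272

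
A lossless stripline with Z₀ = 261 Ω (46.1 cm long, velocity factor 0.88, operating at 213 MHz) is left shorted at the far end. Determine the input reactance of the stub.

X_in ≈ -271 Ω (capacitive)

λ = v/f = 0.88·c / 213 MHz = 1.24 m
βl = 2π·l/λ = 2π × 0.372 = 134°
tan(βl) = -1.04
For a shorted stub, Z_in = jZ_0·tan(βl)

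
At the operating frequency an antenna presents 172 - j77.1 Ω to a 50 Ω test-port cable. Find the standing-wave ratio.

Γ = (Z_L − Z_0)/(Z_L + Z_0) = (122 − j77.1)/(222 − j77.1)
|Γ| = 144/235 = 0.614
VSWR = (1 + |Γ|)/(1 − |Γ|) = 1.61/0.386

VSWR ≈ 4.18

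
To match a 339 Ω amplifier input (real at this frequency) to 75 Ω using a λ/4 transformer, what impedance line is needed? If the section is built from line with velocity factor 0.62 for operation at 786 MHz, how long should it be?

Z_qwt = √(Z_0·R_L) = √(75 × 339) = √25420
λ = 0.62·c/f = 0.237 m, so l = λ/4 = 0.0592 m

Z_qwt ≈ 159 Ω; length ≈ 5.92 cm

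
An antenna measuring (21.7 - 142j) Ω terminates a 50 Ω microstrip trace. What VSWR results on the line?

VSWR ≈ 21.3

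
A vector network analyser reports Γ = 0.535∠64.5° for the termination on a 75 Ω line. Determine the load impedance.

Z_L ≈ 64.8 + j87.7 Ω

Z_L = Z_0·(1 + Γ)/(1 − Γ) = 75·(1.23 + j0.483)/(0.77 − j0.483)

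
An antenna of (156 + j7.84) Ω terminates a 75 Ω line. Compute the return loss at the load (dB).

Γ = (81 + j7.84)/(231 + j7.84), |Γ| = 0.352
RL = −20·log₁₀|Γ| = −20·log₁₀(0.352)

RL ≈ 9.07 dB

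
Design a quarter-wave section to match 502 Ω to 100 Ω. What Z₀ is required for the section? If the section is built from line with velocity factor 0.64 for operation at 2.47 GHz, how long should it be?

Z_qwt ≈ 224 Ω; length ≈ 1.94 cm

Z_qwt = √(Z_0·R_L) = √(100 × 502) = √50200
λ = 0.64·c/f = 0.0777 m, so l = λ/4 = 0.0194 m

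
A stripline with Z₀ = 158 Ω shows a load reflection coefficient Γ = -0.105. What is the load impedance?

Z_L = Z_0·(1 + Γ)/(1 − Γ) = 158·(0.895)/(1.1)

Z_L ≈ 128 Ω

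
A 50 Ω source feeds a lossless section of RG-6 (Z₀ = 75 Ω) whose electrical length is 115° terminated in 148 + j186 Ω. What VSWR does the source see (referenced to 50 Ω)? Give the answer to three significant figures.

VSWR ≈ 3.77

tan(βl) = -2.14
Z_in = Z_0·(Z_L + jZ_0·tanβl)/(Z_0 + jZ_L·tanβl) = 14.3 + j13.6 Ω
Γ_s = (Z_in − Z_s)/(Z_in + Z_s) = (-35.7 + j13.6)/(64.3 + j13.6), |Γ_s| = 0.581
VSWR = (1 + |Γ_s|)/(1 − |Γ_s|)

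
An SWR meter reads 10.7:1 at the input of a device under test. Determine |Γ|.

|Γ| = (S − 1)/(S + 1) = (10.7 − 1)/(10.7 + 1) = 9.7/11.7

|Γ| ≈ 0.829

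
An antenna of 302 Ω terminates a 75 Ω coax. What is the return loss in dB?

RL ≈ 4.41 dB

Γ = (302 − 75)/(302 + 75) = 0.602
RL = −20·log₁₀|Γ| = −20·log₁₀(0.602)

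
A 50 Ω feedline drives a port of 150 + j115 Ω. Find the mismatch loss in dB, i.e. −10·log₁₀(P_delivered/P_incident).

Γ = (100 + j115)/(200 + j115), |Γ| = 0.661
|Γ|² = 0.436, so P_del/P_inc = 1 − |Γ|² = 0.564
ML = −10·log₁₀(1 − |Γ|²)

mismatch loss ≈ 2.49 dB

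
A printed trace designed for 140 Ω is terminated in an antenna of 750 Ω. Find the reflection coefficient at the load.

Γ = 0.685

Γ = (Z_L − Z_0)/(Z_L + Z_0) = (750 − 140)/(750 + 140) = 610/890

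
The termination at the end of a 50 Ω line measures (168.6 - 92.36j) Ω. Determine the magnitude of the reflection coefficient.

Γ = (Z_L − Z_0)/(Z_L + Z_0) = (118.6 − j92.36)/(218.6 − j92.36)
|Γ| = 150/237

|Γ| ≈ 0.633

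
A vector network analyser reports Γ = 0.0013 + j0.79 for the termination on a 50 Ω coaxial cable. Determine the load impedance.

Z_L ≈ 11.6 + j48.7 Ω

Z_L = Z_0·(1 + Γ)/(1 − Γ) = 50·(1 + j0.79)/(0.999 − j0.79)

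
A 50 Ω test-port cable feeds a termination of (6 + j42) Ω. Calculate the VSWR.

VSWR ≈ 14.3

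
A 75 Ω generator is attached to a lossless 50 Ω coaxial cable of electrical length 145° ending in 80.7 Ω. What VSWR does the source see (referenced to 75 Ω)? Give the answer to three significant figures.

VSWR ≈ 1.68

tan(βl) = -0.7
Z_in = Z_0·(Z_L + jZ_0·tanβl)/(Z_0 + jZ_L·tanβl) = 52.8 + j24.7 Ω
Γ_s = (Z_in − Z_s)/(Z_in + Z_s) = (-22.2 + j24.7)/(128 + j24.7), |Γ_s| = 0.255
VSWR = (1 + |Γ_s|)/(1 − |Γ_s|)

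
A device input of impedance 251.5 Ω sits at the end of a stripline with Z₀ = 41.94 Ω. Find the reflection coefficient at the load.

Γ = 0.714

Γ = (Z_L − Z_0)/(Z_L + Z_0) = (251.5 − 41.94)/(251.5 + 41.94) = 209.6/293.4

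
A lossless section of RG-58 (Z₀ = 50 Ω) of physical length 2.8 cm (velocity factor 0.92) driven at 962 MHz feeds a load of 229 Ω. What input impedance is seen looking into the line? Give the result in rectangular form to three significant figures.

λ = v/f = 0.92·c / 962 MHz = 0.287 m
βl = 2π·l/λ = 2π × 0.0976 = 35.1°
tan(βl) = tan(35.1°) = 0.704
Z_in = Z_0·(Z_L + jZ_0·tanβl)/(Z_0 + jZ_L·tanβl)
     = 50·(229 + j35.2)/(50 + j161)

Z_in ≈ 30.1 − j61.7 Ω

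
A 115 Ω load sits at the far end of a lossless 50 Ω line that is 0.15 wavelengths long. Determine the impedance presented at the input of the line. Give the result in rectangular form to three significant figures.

βl = 2π × 0.15 = 54°
tan(βl) = tan(54°) = 1.38
Z_in = Z_0·(Z_L + jZ_0·tanβl)/(Z_0 + jZ_L·tanβl)
     = 50·(115 + j68.8)/(50 + j158)

Z_in ≈ 30.2 − j26.8 Ω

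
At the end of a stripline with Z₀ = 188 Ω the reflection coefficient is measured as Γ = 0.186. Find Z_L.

Z_L ≈ 274 Ω

Z_L = Z_0·(1 + Γ)/(1 − Γ) = 188·(1.19)/(0.814)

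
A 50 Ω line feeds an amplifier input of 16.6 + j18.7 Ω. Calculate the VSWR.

VSWR ≈ 3.48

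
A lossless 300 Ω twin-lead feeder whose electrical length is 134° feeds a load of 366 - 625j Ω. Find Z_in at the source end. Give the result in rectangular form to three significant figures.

Z_in ≈ 258 + j526 Ω

tan(βl) = tan(134°) = -1.04
Z_in = Z_0·(Z_L + jZ_0·tanβl)/(Z_0 + jZ_L·tanβl)
     = 300·(366 − j936)/(-347 − j379)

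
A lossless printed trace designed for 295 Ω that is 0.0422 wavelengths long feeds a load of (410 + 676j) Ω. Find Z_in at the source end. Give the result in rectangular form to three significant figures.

βl = 2π × 0.0422 = 15.2°
tan(βl) = tan(15.2°) = 0.272
Z_in = Z_0·(Z_L + jZ_0·tanβl)/(Z_0 + jZ_L·tanβl)
     = 295·(410 + j756)/(111 + j111)

Z_in ≈ 1540 + j459 Ω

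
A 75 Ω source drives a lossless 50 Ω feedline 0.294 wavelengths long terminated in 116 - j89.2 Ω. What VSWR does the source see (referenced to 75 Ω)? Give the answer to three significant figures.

VSWR ≈ 5.09

βl = 2π × 0.294 = 106°
tan(βl) = -3.52
Z_in = Z_0·(Z_L + jZ_0·tanβl)/(Z_0 + jZ_L·tanβl) = 16.4 + j24.8 Ω
Γ_s = (Z_in − Z_s)/(Z_in + Z_s) = (-58.6 + j24.8)/(91.4 + j24.8), |Γ_s| = 0.672
VSWR = (1 + |Γ_s|)/(1 − |Γ_s|)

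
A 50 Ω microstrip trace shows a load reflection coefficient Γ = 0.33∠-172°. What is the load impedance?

Z_L = Z_0·(1 + Γ)/(1 − Γ) = 50·(0.673 − j0.0459)/(1.33 + j0.0459)

Z_L ≈ 25.3 − j2.61 Ω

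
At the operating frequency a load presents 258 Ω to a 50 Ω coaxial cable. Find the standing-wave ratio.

Γ = (258 − 50)/(258 + 50) = 0.675
VSWR = (1 + 0.675)/(1 − 0.675)

VSWR ≈ 5.16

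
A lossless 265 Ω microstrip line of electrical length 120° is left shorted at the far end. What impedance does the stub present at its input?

tan(βl) = -1.73
For a shorted stub, Z_in = jZ_0·tan(βl)

Z_in ≈ −j459 Ω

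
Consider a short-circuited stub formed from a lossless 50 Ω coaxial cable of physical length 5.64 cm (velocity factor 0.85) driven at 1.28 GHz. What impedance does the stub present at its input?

λ = v/f = 0.85·c / 1.28 GHz = 0.199 m
βl = 2π·l/λ = 2π × 0.283 = 102°
tan(βl) = -4.74
For a short-circuited stub, Z_in = jZ_0·tan(βl)

Z_in ≈ −j237 Ω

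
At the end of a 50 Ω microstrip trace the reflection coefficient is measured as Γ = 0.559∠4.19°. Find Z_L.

Z_L = Z_0·(1 + Γ)/(1 − Γ) = 50·(1.56 + j0.0408)/(0.442 − j0.0408)

Z_L ≈ 174 + j20.7 Ω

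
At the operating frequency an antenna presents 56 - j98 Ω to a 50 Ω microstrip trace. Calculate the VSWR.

VSWR ≈ 5.25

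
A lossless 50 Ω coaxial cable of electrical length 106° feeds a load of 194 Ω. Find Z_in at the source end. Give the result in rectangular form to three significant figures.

Z_in ≈ 13.9 + j13.3 Ω

tan(βl) = tan(106°) = -3.49
Z_in = Z_0·(Z_L + jZ_0·tanβl)/(Z_0 + jZ_L·tanβl)
     = 50·(194 − j174)/(50 − j677)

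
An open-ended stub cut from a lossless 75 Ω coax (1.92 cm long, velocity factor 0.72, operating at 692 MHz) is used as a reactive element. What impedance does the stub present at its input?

λ = v/f = 0.72·c / 692 MHz = 0.312 m
βl = 2π·l/λ = 2π × 0.0615 = 22.1°
tan(βl) = 0.407
For an open-ended stub, Z_in = −jZ_0·cot(βl) = −jZ_0/tan(βl)

Z_in ≈ −j184 Ω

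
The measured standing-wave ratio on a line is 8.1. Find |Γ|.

|Γ| = (S − 1)/(S + 1) = (8.1 − 1)/(8.1 + 1) = 7.1/9.1

|Γ| ≈ 0.78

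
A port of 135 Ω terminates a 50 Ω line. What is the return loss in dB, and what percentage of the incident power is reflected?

RL ≈ 6.76 dB; 21.1% of incident power reflected

Γ = (135 − 50)/(135 + 50) = 0.459
RL = −20·log₁₀(0.459) = 6.76 dB
P_refl/P_inc = |Γ|² = 0.211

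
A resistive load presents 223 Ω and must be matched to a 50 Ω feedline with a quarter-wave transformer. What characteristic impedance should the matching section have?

Z_qwt = √(Z_0·R_L) = √(50 × 223) = √11150

Z_qwt ≈ 106 Ω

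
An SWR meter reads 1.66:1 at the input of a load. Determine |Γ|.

|Γ| = (S − 1)/(S + 1) = (1.66 − 1)/(1.66 + 1) = 0.66/2.66

|Γ| ≈ 0.248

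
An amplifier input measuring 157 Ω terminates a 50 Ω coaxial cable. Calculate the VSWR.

VSWR ≈ 3.14

Γ = (157 − 50)/(157 + 50) = 0.517
VSWR = (1 + 0.517)/(1 − 0.517)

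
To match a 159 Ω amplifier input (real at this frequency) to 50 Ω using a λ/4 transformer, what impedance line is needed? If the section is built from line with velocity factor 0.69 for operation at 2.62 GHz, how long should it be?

Z_qwt = √(Z_0·R_L) = √(50 × 159) = √7950
λ = 0.69·c/f = 0.079 m, so l = λ/4 = 0.0198 m

Z_qwt ≈ 89.2 Ω; length ≈ 1.98 cm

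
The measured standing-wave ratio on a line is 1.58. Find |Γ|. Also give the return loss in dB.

|Γ| = (S − 1)/(S + 1) = (1.58 − 1)/(1.58 + 1) = 0.58/2.58
RL = −20·log₁₀|Γ| = −20·log₁₀(0.225)

|Γ| ≈ 0.225; return loss ≈ 13 dB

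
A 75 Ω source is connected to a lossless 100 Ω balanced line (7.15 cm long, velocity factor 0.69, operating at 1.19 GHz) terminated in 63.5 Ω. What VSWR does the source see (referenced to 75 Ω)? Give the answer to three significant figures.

VSWR ≈ 1.53

λ = v/f = 0.69·c / 1.19 GHz = 0.174 m
βl = 2π·l/λ = 2π × 0.411 = 148°
tan(βl) = -0.626
Z_in = Z_0·(Z_L + jZ_0·tanβl)/(Z_0 + jZ_L·tanβl) = 76.3 − j32.2 Ω
Γ_s = (Z_in − Z_s)/(Z_in + Z_s) = (1.31 − j32.2)/(151 − j32.2), |Γ_s| = 0.209
VSWR = (1 + |Γ_s|)/(1 − |Γ_s|)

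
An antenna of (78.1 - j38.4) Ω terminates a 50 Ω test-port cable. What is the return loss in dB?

Γ = (28.1 − j38.4)/(128.1 − j38.4), |Γ| = 0.356
RL = −20·log₁₀|Γ| = −20·log₁₀(0.356)

RL ≈ 8.98 dB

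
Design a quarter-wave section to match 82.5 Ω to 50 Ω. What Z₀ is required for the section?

Z_qwt = √(Z_0·R_L) = √(50 × 82.5) = √4125

Z_qwt ≈ 64.2 Ω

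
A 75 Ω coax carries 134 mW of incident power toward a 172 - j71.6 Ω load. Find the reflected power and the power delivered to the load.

|Γ| = |(97 − j71.6)/(247 − j71.6)| = 0.469
|Γ|² = 0.22
P_refl = |Γ|²·P_inc = 29.5 mW, P_del = (1 − |Γ|²)·P_inc = 105 mW

P_reflected ≈ 29.5 mW; P_delivered ≈ 105 mW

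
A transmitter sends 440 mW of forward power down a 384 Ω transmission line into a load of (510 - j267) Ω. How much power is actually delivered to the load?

P_delivered ≈ 396 mW

|Γ| = |(126 − j267)/(894 − j267)| = 0.316
|Γ|² = 0.1
P_refl = |Γ|²·P_inc = 44.1 mW, P_del = (1 − |Γ|²)·P_inc = 396 mW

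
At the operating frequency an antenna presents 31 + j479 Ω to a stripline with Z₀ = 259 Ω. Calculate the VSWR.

Γ = (Z_L − Z_0)/(Z_L + Z_0) = (-228 + j479)/(290 + j479)
|Γ| = 530/560 = 0.947
VSWR = (1 + |Γ|)/(1 − |Γ|) = 1.95/0.0526

VSWR ≈ 37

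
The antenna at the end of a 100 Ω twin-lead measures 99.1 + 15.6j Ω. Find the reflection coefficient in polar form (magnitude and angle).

Γ ≈ 0.0782 ∠ 88.8°

Γ = (Z_L − Z_0)/(Z_L + Z_0) = (-0.9 + j15.6)/(199.1 + j15.6)
|Γ| = 15.6/200 = 0.0782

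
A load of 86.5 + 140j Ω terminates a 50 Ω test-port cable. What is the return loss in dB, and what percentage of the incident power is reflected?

RL ≈ 2.62 dB; 54.8% of incident power reflected

Γ = (36.5 + j140)/(136.5 + j140), |Γ| = 0.74
RL = −20·log₁₀(0.74) = 2.62 dB
P_refl/P_inc = |Γ|² = 0.548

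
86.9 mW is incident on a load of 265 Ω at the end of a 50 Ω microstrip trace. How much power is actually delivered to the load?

Γ = (265 − 50)/(265 + 50) = 0.683
|Γ|² = 0.466
P_refl = |Γ|²·P_inc = 40.5 mW, P_del = (1 − |Γ|²)·P_inc = 46.4 mW

P_delivered ≈ 46.4 mW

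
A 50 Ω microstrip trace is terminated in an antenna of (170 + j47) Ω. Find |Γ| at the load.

Γ = (Z_L − Z_0)/(Z_L + Z_0) = (120 + j47)/(220 + j47)
|Γ| = 129/225

|Γ| ≈ 0.573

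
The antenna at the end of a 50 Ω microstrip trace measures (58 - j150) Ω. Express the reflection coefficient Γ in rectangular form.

Γ ≈ 0.684 − j0.439

Γ = (Z_L − Z_0)/(Z_L + Z_0) = (8 − j150)/(108 − j150)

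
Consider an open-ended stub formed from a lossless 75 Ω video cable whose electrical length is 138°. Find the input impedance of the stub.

Z_in ≈ +j83.3 Ω

tan(βl) = -0.9
For an open-ended stub, Z_in = −jZ_0·cot(βl) = −jZ_0/tan(βl)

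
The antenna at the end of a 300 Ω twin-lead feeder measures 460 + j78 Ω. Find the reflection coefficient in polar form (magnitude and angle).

Γ = (Z_L − Z_0)/(Z_L + Z_0) = (160 + j78)/(760 + j78)
|Γ| = 178/764 = 0.233

Γ ≈ 0.233 ∠ 20.1°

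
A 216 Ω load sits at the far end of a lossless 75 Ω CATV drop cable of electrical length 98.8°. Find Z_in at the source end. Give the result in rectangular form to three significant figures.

Z_in ≈ 26.6 + j10.2 Ω

tan(βl) = tan(98.8°) = -6.46
Z_in = Z_0·(Z_L + jZ_0·tanβl)/(Z_0 + jZ_L·tanβl)
     = 75·(216 − j484)/(75 − j1400)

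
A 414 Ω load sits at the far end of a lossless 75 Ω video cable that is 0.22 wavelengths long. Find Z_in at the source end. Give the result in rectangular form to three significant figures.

βl = 2π × 0.22 = 79.2°
tan(βl) = tan(79.2°) = 5.24
Z_in = Z_0·(Z_L + jZ_0·tanβl)/(Z_0 + jZ_L·tanβl)
     = 75·(414 + j393)/(75 + j2170)

Z_in ≈ 14.1 − j13.8 Ω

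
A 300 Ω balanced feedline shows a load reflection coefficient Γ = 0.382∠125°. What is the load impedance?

Z_L ≈ 162 + j119 Ω

Z_L = Z_0·(1 + Γ)/(1 − Γ) = 300·(0.781 + j0.313)/(1.22 − j0.313)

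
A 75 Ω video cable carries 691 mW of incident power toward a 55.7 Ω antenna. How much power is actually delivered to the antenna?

Γ = (55.7 − 75)/(55.7 + 75) = -0.148
|Γ|² = 0.0218
P_refl = |Γ|²·P_inc = 15.1 mW, P_del = (1 − |Γ|²)·P_inc = 676 mW

P_delivered ≈ 676 mW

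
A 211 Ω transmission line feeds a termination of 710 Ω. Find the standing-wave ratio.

VSWR ≈ 3.36

For a purely resistive load, VSWR = R_L/Z_0 or Z_0/R_L (whichever > 1) = 710/211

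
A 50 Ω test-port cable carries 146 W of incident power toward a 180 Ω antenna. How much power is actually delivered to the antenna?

P_delivered ≈ 99.4 W

Γ = (180 − 50)/(180 + 50) = 0.565
|Γ|² = 0.319
P_refl = |Γ|²·P_inc = 46.6 W, P_del = (1 − |Γ|²)·P_inc = 99.4 W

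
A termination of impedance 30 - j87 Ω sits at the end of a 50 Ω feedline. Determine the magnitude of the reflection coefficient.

Γ = (Z_L − Z_0)/(Z_L + Z_0) = (-20 − j87)/(80 − j87)
|Γ| = 89.3/118

|Γ| ≈ 0.755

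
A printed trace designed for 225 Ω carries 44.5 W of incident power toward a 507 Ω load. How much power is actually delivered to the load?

Γ = (507 − 225)/(507 + 225) = 0.385
|Γ|² = 0.148
P_refl = |Γ|²·P_inc = 6.6 W, P_del = (1 − |Γ|²)·P_inc = 37.9 W

P_delivered ≈ 37.9 W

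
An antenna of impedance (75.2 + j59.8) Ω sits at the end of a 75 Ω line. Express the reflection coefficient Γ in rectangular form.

Γ = (Z_L − Z_0)/(Z_L + Z_0) = (0.2 + j59.8)/(150.2 + j59.8)

Γ ≈ 0.138 + j0.343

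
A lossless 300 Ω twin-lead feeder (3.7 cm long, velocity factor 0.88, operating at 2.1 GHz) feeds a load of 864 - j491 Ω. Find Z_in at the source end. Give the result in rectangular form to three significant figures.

λ = v/f = 0.88·c / 2.1 GHz = 0.126 m
βl = 2π·l/λ = 2π × 0.294 = 106°
tan(βl) = tan(106°) = -3.5
Z_in = Z_0·(Z_L + jZ_0·tanβl)/(Z_0 + jZ_L·tanβl)
     = 300·(864 − j1540)/(-1420 − j3020)

Z_in ≈ 92.4 + j129 Ω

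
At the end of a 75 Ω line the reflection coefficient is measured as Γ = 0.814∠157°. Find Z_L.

Z_L ≈ 8.01 + j15.1 Ω

Z_L = Z_0·(1 + Γ)/(1 − Γ) = 75·(0.251 + j0.318)/(1.75 − j0.318)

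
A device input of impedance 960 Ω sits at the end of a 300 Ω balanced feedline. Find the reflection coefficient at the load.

Γ = (Z_L − Z_0)/(Z_L + Z_0) = (960 − 300)/(960 + 300) = 660/1260

Γ = 0.524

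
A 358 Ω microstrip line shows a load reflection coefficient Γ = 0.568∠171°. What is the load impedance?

Z_L ≈ 99.2 + j26 Ω

Z_L = Z_0·(1 + Γ)/(1 − Γ) = 358·(0.439 + j0.0889)/(1.56 − j0.0889)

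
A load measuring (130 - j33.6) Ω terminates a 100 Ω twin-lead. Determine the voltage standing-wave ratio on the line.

VSWR ≈ 1.48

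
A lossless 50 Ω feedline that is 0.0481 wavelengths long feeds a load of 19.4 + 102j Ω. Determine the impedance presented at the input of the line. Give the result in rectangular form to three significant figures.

βl = 2π × 0.0481 = 17.3°
tan(βl) = tan(17.3°) = 0.312
Z_in = Z_0·(Z_L + jZ_0·tanβl)/(Z_0 + jZ_L·tanβl)
     = 50·(19.4 + j118)/(18.2 + j6.05)

Z_in ≈ 145 + j275 Ω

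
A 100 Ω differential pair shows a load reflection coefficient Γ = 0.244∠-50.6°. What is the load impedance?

Z_L = Z_0·(1 + Γ)/(1 − Γ) = 100·(1.15 − j0.189)/(0.845 + j0.189)

Z_L ≈ 125 − j50.3 Ω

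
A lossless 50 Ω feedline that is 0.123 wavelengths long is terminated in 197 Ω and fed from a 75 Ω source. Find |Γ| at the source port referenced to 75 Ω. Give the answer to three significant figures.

|Γ| ≈ 0.621

βl = 2π × 0.123 = 44.3°
tan(βl) = 0.975
Z_in = Z_0·(Z_L + jZ_0·tanβl)/(Z_0 + jZ_L·tanβl) = 24.4 − j44.9 Ω
Γ_s = (Z_in − Z_s)/(Z_in + Z_s) = (-50.6 − j44.9)/(99.4 − j44.9), |Γ_s| = 0.621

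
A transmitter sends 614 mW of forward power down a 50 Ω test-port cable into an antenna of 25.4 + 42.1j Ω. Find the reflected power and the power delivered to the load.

|Γ| = |(-24.6 + j42.1)/(75.4 + j42.1)| = 0.565
|Γ|² = 0.319
P_refl = |Γ|²·P_inc = 196 mW, P_del = (1 − |Γ|²)·P_inc = 418 mW

P_reflected ≈ 196 mW; P_delivered ≈ 418 mW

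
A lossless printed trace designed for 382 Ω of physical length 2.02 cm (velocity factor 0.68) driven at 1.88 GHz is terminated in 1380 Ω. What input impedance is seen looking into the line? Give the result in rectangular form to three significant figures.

λ = v/f = 0.68·c / 1.88 GHz = 0.109 m
βl = 2π·l/λ = 2π × 0.186 = 67°
tan(βl) = tan(67°) = 2.36
Z_in = Z_0·(Z_L + jZ_0·tanβl)/(Z_0 + jZ_L·tanβl)
     = 382·(1380 + j901)/(382 + j3250)

Z_in ≈ 123 − j148 Ω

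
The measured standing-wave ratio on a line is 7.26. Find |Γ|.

|Γ| ≈ 0.758

|Γ| = (S − 1)/(S + 1) = (7.26 − 1)/(7.26 + 1) = 6.26/8.26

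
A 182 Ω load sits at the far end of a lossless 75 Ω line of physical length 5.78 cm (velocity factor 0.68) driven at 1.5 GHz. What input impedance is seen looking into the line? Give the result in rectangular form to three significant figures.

Z_in ≈ 90.7 + j73.9 Ω

λ = v/f = 0.68·c / 1.5 GHz = 0.136 m
βl = 2π·l/λ = 2π × 0.425 = 153°
tan(βl) = tan(153°) = -0.51
Z_in = Z_0·(Z_L + jZ_0·tanβl)/(Z_0 + jZ_L·tanβl)
     = 75·(182 − j38.2)/(75 − j92.7)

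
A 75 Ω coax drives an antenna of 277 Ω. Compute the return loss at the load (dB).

RL ≈ 4.82 dB

Γ = (277 − 75)/(277 + 75) = 0.574
RL = −20·log₁₀|Γ| = −20·log₁₀(0.574)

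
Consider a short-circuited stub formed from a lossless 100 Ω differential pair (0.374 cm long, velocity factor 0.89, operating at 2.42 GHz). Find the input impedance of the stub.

λ = v/f = 0.89·c / 2.42 GHz = 0.11 m
βl = 2π·l/λ = 2π × 0.0339 = 12.2°
tan(βl) = 0.216
For a short-circuited stub, Z_in = jZ_0·tan(βl)

Z_in ≈ +j21.6 Ω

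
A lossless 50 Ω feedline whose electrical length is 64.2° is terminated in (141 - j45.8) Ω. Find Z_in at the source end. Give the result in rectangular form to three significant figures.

tan(βl) = tan(64.2°) = 2.07
Z_in = Z_0·(Z_L + jZ_0·tanβl)/(Z_0 + jZ_L·tanβl)
     = 50·(141 + j57.6)/(145 + j292)

Z_in ≈ 17.6 − j15.5 Ω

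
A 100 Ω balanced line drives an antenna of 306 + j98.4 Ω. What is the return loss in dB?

Γ = (206 + j98.4)/(406 + j98.4), |Γ| = 0.546
RL = −20·log₁₀|Γ| = −20·log₁₀(0.546)

RL ≈ 5.25 dB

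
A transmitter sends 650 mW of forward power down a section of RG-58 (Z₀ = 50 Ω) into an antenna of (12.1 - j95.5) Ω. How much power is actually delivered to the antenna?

|Γ| = |(-37.9 − j95.5)/(62.1 − j95.5)| = 0.902
|Γ|² = 0.814
P_refl = |Γ|²·P_inc = 529 mW, P_del = (1 − |Γ|²)·P_inc = 121 mW

P_delivered ≈ 121 mW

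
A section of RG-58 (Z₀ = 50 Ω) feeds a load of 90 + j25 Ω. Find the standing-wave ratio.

VSWR ≈ 1.99

Γ = (Z_L − Z_0)/(Z_L + Z_0) = (40 + j25)/(140 + j25)
|Γ| = 47.2/142 = 0.332
VSWR = (1 + |Γ|)/(1 − |Γ|) = 1.33/0.668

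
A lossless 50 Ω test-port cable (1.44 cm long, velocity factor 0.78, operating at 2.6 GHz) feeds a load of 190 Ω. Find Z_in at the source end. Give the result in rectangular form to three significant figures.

λ = v/f = 0.78·c / 2.6 GHz = 0.09 m
βl = 2π·l/λ = 2π × 0.16 = 57.6°
tan(βl) = tan(57.6°) = 1.58
Z_in = Z_0·(Z_L + jZ_0·tanβl)/(Z_0 + jZ_L·tanβl)
     = 50·(190 + j78.8)/(50 + j299)

Z_in ≈ 18 − j28.7 Ω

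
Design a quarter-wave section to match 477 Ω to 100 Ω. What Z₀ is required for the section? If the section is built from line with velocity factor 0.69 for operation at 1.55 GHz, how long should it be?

Z_qwt = √(Z_0·R_L) = √(100 × 477) = √47700
λ = 0.69·c/f = 0.134 m, so l = λ/4 = 0.0334 m

Z_qwt ≈ 218 Ω; length ≈ 3.34 cm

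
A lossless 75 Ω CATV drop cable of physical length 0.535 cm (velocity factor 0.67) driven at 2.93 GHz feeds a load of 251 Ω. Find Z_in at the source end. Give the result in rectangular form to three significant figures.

λ = v/f = 0.67·c / 2.93 GHz = 0.0686 m
βl = 2π·l/λ = 2π × 0.078 = 28.1°
tan(βl) = tan(28.1°) = 0.533
Z_in = Z_0·(Z_L + jZ_0·tanβl)/(Z_0 + jZ_L·tanβl)
     = 75·(251 + j40)/(75 + j134)

Z_in ≈ 77 − j97.5 Ω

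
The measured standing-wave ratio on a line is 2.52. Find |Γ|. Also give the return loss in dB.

|Γ| = (S − 1)/(S + 1) = (2.52 − 1)/(2.52 + 1) = 1.52/3.52
RL = −20·log₁₀|Γ| = −20·log₁₀(0.432)

|Γ| ≈ 0.432; return loss ≈ 7.29 dB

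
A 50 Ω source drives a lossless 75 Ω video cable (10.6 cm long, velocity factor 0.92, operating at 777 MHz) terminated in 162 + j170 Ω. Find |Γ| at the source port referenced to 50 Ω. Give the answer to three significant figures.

|Γ| ≈ 0.525

λ = v/f = 0.92·c / 777 MHz = 0.355 m
βl = 2π·l/λ = 2π × 0.298 = 107°
tan(βl) = -3.19
Z_in = Z_0·(Z_L + jZ_0·tanβl)/(Z_0 + jZ_L·tanβl) = 15.7 + j4.77 Ω
Γ_s = (Z_in − Z_s)/(Z_in + Z_s) = (-34.3 + j4.77)/(65.7 + j4.77), |Γ_s| = 0.525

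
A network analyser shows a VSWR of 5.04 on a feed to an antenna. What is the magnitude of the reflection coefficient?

|Γ| ≈ 0.669

|Γ| = (S − 1)/(S + 1) = (5.04 − 1)/(5.04 + 1) = 4.04/6.04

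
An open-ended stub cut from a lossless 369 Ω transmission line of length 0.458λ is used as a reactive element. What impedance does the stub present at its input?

βl = 2π × 0.458 = 165°
tan(βl) = -0.27
For an open-ended stub, Z_in = −jZ_0·cot(βl) = −jZ_0/tan(βl)

Z_in ≈ +j1370 Ω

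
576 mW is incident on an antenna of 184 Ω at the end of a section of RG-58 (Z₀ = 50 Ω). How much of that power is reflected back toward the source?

P_reflected ≈ 189 mW

Γ = (184 − 50)/(184 + 50) = 0.573
|Γ|² = 0.328
P_refl = |Γ|²·P_inc = 189 mW, P_del = (1 − |Γ|²)·P_inc = 387 mW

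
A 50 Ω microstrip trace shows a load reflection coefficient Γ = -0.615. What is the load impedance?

Z_L ≈ 11.9 Ω

Z_L = Z_0·(1 + Γ)/(1 − Γ) = 50·(0.385)/(1.61)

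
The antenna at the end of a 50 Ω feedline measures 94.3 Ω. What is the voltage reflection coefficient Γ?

Γ = 0.307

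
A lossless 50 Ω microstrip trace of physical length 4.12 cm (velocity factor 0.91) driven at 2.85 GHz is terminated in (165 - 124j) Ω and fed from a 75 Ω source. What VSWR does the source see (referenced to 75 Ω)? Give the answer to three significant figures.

VSWR ≈ 3.89

λ = v/f = 0.91·c / 2.85 GHz = 0.0958 m
βl = 2π·l/λ = 2π × 0.43 = 155°
tan(βl) = -0.47
Z_in = Z_0·(Z_L + jZ_0·tanβl)/(Z_0 + jZ_L·tanβl) = 82.9 + j115 Ω
Γ_s = (Z_in − Z_s)/(Z_in + Z_s) = (7.88 + j115)/(158 + j115), |Γ_s| = 0.591
VSWR = (1 + |Γ_s|)/(1 − |Γ_s|)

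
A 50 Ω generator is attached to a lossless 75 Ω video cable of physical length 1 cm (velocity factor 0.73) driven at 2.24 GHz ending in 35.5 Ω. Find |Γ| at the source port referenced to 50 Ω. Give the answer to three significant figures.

|Γ| ≈ 0.364

λ = v/f = 0.73·c / 2.24 GHz = 0.0978 m
βl = 2π·l/λ = 2π × 0.102 = 36.8°
tan(βl) = 0.749
Z_in = Z_0·(Z_L + jZ_0·tanβl)/(Z_0 + jZ_L·tanβl) = 49.2 + j38.7 Ω
Γ_s = (Z_in − Z_s)/(Z_in + Z_s) = (-0.782 + j38.7)/(99.2 + j38.7), |Γ_s| = 0.364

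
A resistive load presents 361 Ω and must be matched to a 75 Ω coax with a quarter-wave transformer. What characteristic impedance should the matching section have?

Z_qwt ≈ 165 Ω

Z_qwt = √(Z_0·R_L) = √(75 × 361) = √27080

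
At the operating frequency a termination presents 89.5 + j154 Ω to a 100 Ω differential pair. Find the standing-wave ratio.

Γ = (Z_L − Z_0)/(Z_L + Z_0) = (-10.5 + j154)/(189.5 + j154)
|Γ| = 154/244 = 0.632
VSWR = (1 + |Γ|)/(1 − |Γ|) = 1.63/0.368

VSWR ≈ 4.44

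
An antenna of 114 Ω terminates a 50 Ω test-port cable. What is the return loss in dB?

Γ = (114 − 50)/(114 + 50) = 0.39
RL = −20·log₁₀|Γ| = −20·log₁₀(0.39)

RL ≈ 8.17 dB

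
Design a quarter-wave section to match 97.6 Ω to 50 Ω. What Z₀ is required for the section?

Z_qwt ≈ 69.9 Ω

Z_qwt = √(Z_0·R_L) = √(50 × 97.6) = √4880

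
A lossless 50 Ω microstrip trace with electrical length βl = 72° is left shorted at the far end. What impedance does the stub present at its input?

Z_in ≈ +j154 Ω

tan(βl) = 3.08
For a shorted stub, Z_in = jZ_0·tan(βl)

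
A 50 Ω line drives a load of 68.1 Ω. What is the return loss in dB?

Γ = (68.1 − 50)/(68.1 + 50) = 0.153
RL = −20·log₁₀|Γ| = −20·log₁₀(0.153)

RL ≈ 16.3 dB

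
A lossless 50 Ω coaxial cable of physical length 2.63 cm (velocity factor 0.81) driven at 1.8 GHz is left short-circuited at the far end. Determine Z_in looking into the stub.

λ = v/f = 0.81·c / 1.8 GHz = 0.135 m
βl = 2π·l/λ = 2π × 0.195 = 70.1°
tan(βl) = 2.77
For a short-circuited stub, Z_in = jZ_0·tan(βl)

Z_in ≈ +j138 Ω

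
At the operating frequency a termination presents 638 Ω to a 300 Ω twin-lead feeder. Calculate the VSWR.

VSWR ≈ 2.13

For a purely resistive load, VSWR = R_L/Z_0 or Z_0/R_L (whichever > 1) = 638/300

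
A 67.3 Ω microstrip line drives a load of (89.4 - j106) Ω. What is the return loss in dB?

RL ≈ 4.85 dB

Γ = (22.1 − j106)/(156.7 − j106), |Γ| = 0.572
RL = −20·log₁₀|Γ| = −20·log₁₀(0.572)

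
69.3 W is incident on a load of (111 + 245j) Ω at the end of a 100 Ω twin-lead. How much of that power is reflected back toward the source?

|Γ| = |(11 + j245)/(211 + j245)| = 0.758
|Γ|² = 0.575
P_refl = |Γ|²·P_inc = 39.9 W, P_del = (1 − |Γ|²)·P_inc = 29.4 W

P_reflected ≈ 39.9 W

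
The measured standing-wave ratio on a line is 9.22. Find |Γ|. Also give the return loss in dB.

|Γ| = (S − 1)/(S + 1) = (9.22 − 1)/(9.22 + 1) = 8.22/10.2
RL = −20·log₁₀|Γ| = −20·log₁₀(0.804)

|Γ| ≈ 0.804; return loss ≈ 1.89 dB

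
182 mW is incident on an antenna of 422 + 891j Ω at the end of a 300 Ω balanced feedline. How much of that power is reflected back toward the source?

P_reflected ≈ 112 mW

|Γ| = |(122 + j891)/(722 + j891)| = 0.784
|Γ|² = 0.615
P_refl = |Γ|²·P_inc = 112 mW, P_del = (1 − |Γ|²)·P_inc = 70.1 mW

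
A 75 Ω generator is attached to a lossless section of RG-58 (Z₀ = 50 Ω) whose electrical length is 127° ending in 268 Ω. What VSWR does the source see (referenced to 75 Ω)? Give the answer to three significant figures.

VSWR ≈ 6.45

tan(βl) = -1.33
Z_in = Z_0·(Z_L + jZ_0·tanβl)/(Z_0 + jZ_L·tanβl) = 14.3 + j35.7 Ω
Γ_s = (Z_in − Z_s)/(Z_in + Z_s) = (-60.7 + j35.7)/(89.3 + j35.7), |Γ_s| = 0.731
VSWR = (1 + |Γ_s|)/(1 − |Γ_s|)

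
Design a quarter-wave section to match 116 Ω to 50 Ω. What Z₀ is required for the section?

Z_qwt ≈ 76.2 Ω

Z_qwt = √(Z_0·R_L) = √(50 × 116) = √5800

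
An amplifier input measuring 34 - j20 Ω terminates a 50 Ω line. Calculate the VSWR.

VSWR ≈ 1.84

Γ = (Z_L − Z_0)/(Z_L + Z_0) = (-16 − j20)/(84 − j20)
|Γ| = 25.6/86.3 = 0.297
VSWR = (1 + |Γ|)/(1 − |Γ|) = 1.3/0.703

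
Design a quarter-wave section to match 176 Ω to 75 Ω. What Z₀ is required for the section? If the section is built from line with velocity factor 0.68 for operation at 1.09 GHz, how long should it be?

Z_qwt ≈ 115 Ω; length ≈ 4.68 cm

Z_qwt = √(Z_0·R_L) = √(75 × 176) = √13200
λ = 0.68·c/f = 0.187 m, so l = λ/4 = 0.0468 m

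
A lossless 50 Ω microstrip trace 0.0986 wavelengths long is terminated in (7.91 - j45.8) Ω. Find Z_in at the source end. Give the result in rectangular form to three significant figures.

βl = 2π × 0.0986 = 35.5°
tan(βl) = tan(35.5°) = 0.713
Z_in = Z_0·(Z_L + jZ_0·tanβl)/(Z_0 + jZ_L·tanβl)
     = 50·(7.91 − j10.1)/(82.7 + j5.64)

Z_in ≈ 4.35 − j6.43 Ω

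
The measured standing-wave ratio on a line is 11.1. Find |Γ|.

|Γ| ≈ 0.835

|Γ| = (S − 1)/(S + 1) = (11.1 − 1)/(11.1 + 1) = 10.1/12.1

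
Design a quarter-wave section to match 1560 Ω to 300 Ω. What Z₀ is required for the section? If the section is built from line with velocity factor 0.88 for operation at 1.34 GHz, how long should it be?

Z_qwt ≈ 684 Ω; length ≈ 4.93 cm

Z_qwt = √(Z_0·R_L) = √(300 × 1560) = √468000
λ = 0.88·c/f = 0.197 m, so l = λ/4 = 0.0493 m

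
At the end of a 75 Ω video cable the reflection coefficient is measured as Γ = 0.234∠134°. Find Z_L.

Z_L ≈ 51.4 + j18.3 Ω

Z_L = Z_0·(1 + Γ)/(1 − Γ) = 75·(0.837 + j0.168)/(1.16 − j0.168)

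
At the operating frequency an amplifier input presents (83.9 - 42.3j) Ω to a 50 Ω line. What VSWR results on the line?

Γ = (Z_L − Z_0)/(Z_L + Z_0) = (33.9 − j42.3)/(133.9 − j42.3)
|Γ| = 54.2/140 = 0.386
VSWR = (1 + |Γ|)/(1 − |Γ|) = 1.39/0.614

VSWR ≈ 2.26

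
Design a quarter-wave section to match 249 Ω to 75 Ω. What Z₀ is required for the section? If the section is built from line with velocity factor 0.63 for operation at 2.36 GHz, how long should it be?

Z_qwt ≈ 137 Ω; length ≈ 2 cm

Z_qwt = √(Z_0·R_L) = √(75 × 249) = √18680
λ = 0.63·c/f = 0.0801 m, so l = λ/4 = 0.02 m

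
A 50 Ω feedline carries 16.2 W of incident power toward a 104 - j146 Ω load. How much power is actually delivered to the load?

P_delivered ≈ 7.48 W

|Γ| = |(54 − j146)/(154 − j146)| = 0.734
|Γ|² = 0.538
P_refl = |Γ|²·P_inc = 8.72 W, P_del = (1 − |Γ|²)·P_inc = 7.48 W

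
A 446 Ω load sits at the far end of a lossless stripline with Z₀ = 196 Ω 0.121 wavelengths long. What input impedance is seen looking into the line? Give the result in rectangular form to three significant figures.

Z_in ≈ 149 − j137 Ω

βl = 2π × 0.121 = 43.6°
tan(βl) = tan(43.6°) = 0.951
Z_in = Z_0·(Z_L + jZ_0·tanβl)/(Z_0 + jZ_L·tanβl)
     = 196·(446 + j186)/(196 + j424)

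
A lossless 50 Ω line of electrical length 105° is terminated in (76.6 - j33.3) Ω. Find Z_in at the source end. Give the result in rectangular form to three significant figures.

tan(βl) = tan(105°) = -3.73
Z_in = Z_0·(Z_L + jZ_0·tanβl)/(Z_0 + jZ_L·tanβl)
     = 50·(76.6 − j220)/(-74.3 − j286)

Z_in ≈ 32.8 + j21.9 Ω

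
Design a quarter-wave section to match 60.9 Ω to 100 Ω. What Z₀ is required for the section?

Z_qwt ≈ 78 Ω

Z_qwt = √(Z_0·R_L) = √(100 × 60.9) = √6090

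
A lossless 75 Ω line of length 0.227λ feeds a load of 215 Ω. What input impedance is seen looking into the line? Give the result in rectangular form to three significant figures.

Z_in ≈ 26.6 − j9.56 Ω

βl = 2π × 0.227 = 81.7°
tan(βl) = tan(81.7°) = 6.87
Z_in = Z_0·(Z_L + jZ_0·tanβl)/(Z_0 + jZ_L·tanβl)
     = 75·(215 + j515)/(75 + j1480)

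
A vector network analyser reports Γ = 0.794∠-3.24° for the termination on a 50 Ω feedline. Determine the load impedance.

Z_L ≈ 411 − j99.8 Ω

Z_L = Z_0·(1 + Γ)/(1 − Γ) = 50·(1.79 − j0.0449)/(0.207 + j0.0449)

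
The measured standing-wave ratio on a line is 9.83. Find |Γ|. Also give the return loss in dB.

|Γ| = (S − 1)/(S + 1) = (9.83 − 1)/(9.83 + 1) = 8.83/10.8
RL = −20·log₁₀|Γ| = −20·log₁₀(0.815)

|Γ| ≈ 0.815; return loss ≈ 1.77 dB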